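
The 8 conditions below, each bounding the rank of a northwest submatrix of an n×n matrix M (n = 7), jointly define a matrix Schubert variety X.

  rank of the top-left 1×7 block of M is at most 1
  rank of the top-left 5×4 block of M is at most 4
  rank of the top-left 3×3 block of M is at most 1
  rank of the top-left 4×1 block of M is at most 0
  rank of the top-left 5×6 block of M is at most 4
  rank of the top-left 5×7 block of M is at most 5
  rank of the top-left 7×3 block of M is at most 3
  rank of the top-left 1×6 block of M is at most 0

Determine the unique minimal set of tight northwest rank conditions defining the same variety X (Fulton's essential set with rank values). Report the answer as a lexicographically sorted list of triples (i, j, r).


Recovering R(i,j) via the rank-extension bound from the 8 conditions:

  R[1]: 0 | 0 | 0 | 0 | 0 | 0 | 1
  R[2]: 0 | 1 | 1 | 1 | 1 | 1 | 2
  R[3]: 0 | 1 | 1 | 2 | 2 | 2 | 3
  R[4]: 0 | 1 | 2 | 3 | 3 | 3 | 4
  R[5]: 1 | 2 | 3 | 4 | 4 | 4 | 5
  R[6]: 1 | 2 | 3 | 4 | 5 | 5 | 6
  R[7]: 1 | 2 | 3 | 4 | 5 | 6 | 7

hence w(1..7) = (7, 2, 4, 3, 1, 5, 6).

D(w) has 10 cells with 3 SE-corners; essential set:

[(1, 6, 0), (3, 3, 1), (4, 1, 0)]


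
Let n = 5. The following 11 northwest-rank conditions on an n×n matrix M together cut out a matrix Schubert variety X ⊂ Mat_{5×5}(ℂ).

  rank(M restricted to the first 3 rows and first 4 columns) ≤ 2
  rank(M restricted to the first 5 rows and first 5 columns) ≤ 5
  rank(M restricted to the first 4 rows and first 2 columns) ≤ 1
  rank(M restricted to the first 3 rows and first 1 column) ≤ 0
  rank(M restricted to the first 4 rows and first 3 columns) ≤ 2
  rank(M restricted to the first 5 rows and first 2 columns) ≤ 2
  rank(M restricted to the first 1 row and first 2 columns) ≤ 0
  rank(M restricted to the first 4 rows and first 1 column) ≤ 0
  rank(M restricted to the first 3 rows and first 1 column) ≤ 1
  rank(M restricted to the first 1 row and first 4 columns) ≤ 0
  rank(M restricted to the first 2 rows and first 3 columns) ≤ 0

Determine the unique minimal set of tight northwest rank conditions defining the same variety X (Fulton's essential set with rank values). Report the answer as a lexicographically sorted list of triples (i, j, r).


Computing R[i][j] = min implied NW-rank bound (n=5, 11 conditions):

  row 1: 0  0  0  0  1
  row 2: 0  0  0  1  2
  row 3: 0  1  1  2  3
  row 4: 0  1  2  3  4
  row 5: 1  2  3  4  5

reading off 1-entries of Δ²R: w = (5, 4, 2, 3, 1).

ℓ(w)=9; the 3 essential cells (i,j,r):

[(1, 4, 0), (2, 3, 0), (4, 1, 0)]


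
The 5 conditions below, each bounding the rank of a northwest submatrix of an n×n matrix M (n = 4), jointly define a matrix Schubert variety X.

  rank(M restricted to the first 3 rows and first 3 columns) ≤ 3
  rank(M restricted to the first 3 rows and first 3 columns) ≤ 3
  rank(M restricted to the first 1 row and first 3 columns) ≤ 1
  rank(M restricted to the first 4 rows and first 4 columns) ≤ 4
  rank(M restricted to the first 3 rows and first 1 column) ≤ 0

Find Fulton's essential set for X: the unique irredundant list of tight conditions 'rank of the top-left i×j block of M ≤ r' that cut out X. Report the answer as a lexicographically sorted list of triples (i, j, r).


The tightest implied rank at each (i,j), from the 5 conditions:

  row 1: 0  1  1  1
  row 2: 0  1  2  2
  row 3: 0  1  2  3
  row 4: 1  2  3  4

reading off 1-entries of Δ²R: w = (2, 3, 4, 1).

ℓ(w)=3; the 1 essential cell (i,j,r):

[(3, 1, 0)]


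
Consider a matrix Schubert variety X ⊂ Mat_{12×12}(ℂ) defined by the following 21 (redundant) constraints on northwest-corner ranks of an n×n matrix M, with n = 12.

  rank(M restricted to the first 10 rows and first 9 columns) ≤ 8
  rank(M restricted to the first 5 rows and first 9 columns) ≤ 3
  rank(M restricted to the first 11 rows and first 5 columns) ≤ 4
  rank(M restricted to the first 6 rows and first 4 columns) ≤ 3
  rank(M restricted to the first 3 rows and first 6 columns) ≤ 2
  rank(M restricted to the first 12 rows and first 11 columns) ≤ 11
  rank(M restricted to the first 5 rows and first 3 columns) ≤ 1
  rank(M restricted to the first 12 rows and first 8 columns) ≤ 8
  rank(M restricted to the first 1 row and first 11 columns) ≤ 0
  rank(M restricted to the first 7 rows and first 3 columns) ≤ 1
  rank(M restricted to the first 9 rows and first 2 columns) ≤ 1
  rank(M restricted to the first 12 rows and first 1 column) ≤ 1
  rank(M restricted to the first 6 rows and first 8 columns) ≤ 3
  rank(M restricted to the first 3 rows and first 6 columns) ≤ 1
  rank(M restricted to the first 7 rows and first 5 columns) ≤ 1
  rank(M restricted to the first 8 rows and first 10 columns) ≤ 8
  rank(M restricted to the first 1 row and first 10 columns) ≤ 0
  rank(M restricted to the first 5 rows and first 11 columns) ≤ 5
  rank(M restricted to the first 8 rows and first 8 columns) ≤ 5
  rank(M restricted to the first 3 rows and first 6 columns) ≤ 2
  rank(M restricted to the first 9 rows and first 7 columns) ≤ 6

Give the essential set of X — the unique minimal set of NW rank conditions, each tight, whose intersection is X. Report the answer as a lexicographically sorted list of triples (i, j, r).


The tightest implied rank at each (i,j), from the 21 conditions:

  row 1: 0  0  0  0  0  0  0  0  0  0  0  1
  row 2: 1  1  1  1  1  1  1  1  1  1  1  2
  row 3: 1  1  1  1  1  1  2  2  2  2  2  3
  row 4: 1  1  1  1  1  2  3  3  3  3  3  4
  row 5: 1  1  1  1  1  2  3  3  3  4  4  5
  row 6: 1  1  1  1  1  2  3  3  4  5  5  6
  row 7: 1  1  1  1  1  2  3  4  5  6  6  7
  row 8: 1  1  2  2  2  3  4  5  6  7  7  8
  row 9: 1  1  2  3  3  4  5  6  7  8  8  9
  row 10: 1  2  3  4  4  5  6  7  8  9  9  10
  row 11: 1  2  3  4  4  5  6  7  8  9  10  11
  row 12: 1  2  3  4  5  6  7  8  9  10  11  12

giving w = (12, 1, 7, 6, 10, 9, 8, 3, 4, 2, 11, 5) via Δ²R.

|D(w)|=38, |Ess(w)|=7:

[(1, 11, 0), (3, 6, 1), (5, 9, 3), (6, 8, 3), (7, 5, 1), (9, 2, 1), (11, 5, 4)]


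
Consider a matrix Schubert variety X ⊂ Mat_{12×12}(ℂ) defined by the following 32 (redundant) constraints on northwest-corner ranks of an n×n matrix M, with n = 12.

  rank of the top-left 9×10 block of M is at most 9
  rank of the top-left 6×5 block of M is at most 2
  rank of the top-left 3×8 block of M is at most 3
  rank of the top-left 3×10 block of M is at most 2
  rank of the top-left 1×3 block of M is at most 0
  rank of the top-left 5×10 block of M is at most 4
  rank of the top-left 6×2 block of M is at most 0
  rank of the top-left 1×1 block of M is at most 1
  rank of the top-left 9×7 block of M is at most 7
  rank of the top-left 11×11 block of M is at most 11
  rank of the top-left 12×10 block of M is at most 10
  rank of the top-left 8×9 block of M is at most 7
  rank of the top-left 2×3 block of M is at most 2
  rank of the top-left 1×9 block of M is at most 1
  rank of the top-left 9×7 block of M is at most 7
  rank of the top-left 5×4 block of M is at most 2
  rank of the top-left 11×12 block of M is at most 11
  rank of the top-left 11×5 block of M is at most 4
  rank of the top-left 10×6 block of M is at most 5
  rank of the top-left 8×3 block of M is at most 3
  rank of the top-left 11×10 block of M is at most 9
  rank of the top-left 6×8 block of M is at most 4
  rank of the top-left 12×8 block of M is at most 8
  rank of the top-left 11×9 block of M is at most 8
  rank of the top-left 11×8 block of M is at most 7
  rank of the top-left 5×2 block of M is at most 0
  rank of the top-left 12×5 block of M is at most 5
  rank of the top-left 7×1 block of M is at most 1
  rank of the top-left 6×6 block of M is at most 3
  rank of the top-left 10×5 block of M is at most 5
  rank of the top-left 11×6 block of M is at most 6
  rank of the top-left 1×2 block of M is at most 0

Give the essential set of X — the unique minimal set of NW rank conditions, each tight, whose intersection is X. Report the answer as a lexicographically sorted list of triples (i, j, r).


The tightest implied rank at each (i,j), from the 32 conditions:

  0 0 0 1 1 1 1 1 1 1 1 1
  0 0 1 2 2 2 2 2 2 2 2 2
  0 0 1 2 2 2 2 2 2 2 3 3
  0 0 1 2 2 3 3 3 3 3 4 4
  0 0 1 2 2 3 4 4 4 4 5 5
  0 0 1 2 2 3 4 4 5 5 6 6
  1 1 2 3 3 4 5 5 6 6 7 7
  1 2 3 4 4 5 6 6 7 7 8 8
  1 2 3 4 4 5 6 7 8 8 9 9
  1 2 3 4 4 5 6 7 8 9 10 10
  1 2 3 4 4 5 6 7 8 9 10 11
  1 2 3 4 5 6 7 8 9 10 11 12

hence w(1..12) = (4, 3, 11, 6, 7, 9, 1, 2, 8, 10, 12, 5).

D(w) has 26 cells with 6 SE-corners; essential set:

[(1, 3, 0), (3, 10, 2), (6, 2, 0), (6, 5, 2), (6, 8, 4), (11, 5, 4)]


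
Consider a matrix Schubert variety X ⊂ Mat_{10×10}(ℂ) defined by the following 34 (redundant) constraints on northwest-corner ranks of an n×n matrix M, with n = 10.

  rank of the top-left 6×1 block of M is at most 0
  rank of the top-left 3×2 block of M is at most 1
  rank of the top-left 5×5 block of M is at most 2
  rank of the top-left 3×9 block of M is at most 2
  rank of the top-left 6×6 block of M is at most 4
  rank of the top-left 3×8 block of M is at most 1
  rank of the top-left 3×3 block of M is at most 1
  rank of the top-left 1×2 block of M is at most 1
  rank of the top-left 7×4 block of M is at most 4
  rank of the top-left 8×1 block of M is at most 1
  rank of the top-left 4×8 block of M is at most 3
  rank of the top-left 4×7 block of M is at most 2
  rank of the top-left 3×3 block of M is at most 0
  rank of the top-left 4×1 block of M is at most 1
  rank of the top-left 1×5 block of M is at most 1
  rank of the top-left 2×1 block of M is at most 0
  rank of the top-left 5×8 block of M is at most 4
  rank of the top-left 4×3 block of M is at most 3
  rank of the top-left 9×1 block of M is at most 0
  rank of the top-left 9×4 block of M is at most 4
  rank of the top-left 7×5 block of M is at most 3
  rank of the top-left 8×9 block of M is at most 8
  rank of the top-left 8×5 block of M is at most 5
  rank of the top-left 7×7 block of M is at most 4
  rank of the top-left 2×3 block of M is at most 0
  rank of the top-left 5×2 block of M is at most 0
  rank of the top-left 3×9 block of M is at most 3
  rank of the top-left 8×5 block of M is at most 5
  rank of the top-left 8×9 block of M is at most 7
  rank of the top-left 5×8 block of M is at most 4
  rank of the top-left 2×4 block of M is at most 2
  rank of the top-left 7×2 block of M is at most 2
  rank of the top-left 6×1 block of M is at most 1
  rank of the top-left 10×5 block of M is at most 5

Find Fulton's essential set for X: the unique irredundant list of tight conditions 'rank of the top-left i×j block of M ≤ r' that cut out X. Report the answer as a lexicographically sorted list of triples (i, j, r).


Computing R[i][j] = min implied NW-rank bound (n=10, 34 conditions):

  row 1: 0  0  0  1  1  1  1  1  1  1
  row 2: 0  0  0  1  1  1  1  1  2  2
  row 3: 0  0  0  1  1  1  1  1  2  3
  row 4: 0  0  1  2  2  2  2  2  3  4
  row 5: 0  0  1  2  2  3  3  3  4  5
  row 6: 0  1  2  3  3  4  4  4  5  6
  row 7: 0  1  2  3  3  4  4  5  6  7
  row 8: 0  1  2  3  4  5  5  6  7  8
  row 9: 0  1  2  3  4  5  6  7  8  9
  row 10: 1  2  3  4  5  6  7  8  9  10

reading off 1-entries of Δ²R: w = (4, 9, 10, 3, 6, 2, 8, 5, 7, 1).

Fulton essential set (7 of the 28 Rothe cells):

[(3, 3, 0), (3, 8, 1), (5, 2, 0), (5, 5, 2), (7, 5, 3), (7, 7, 4), (9, 1, 0)]


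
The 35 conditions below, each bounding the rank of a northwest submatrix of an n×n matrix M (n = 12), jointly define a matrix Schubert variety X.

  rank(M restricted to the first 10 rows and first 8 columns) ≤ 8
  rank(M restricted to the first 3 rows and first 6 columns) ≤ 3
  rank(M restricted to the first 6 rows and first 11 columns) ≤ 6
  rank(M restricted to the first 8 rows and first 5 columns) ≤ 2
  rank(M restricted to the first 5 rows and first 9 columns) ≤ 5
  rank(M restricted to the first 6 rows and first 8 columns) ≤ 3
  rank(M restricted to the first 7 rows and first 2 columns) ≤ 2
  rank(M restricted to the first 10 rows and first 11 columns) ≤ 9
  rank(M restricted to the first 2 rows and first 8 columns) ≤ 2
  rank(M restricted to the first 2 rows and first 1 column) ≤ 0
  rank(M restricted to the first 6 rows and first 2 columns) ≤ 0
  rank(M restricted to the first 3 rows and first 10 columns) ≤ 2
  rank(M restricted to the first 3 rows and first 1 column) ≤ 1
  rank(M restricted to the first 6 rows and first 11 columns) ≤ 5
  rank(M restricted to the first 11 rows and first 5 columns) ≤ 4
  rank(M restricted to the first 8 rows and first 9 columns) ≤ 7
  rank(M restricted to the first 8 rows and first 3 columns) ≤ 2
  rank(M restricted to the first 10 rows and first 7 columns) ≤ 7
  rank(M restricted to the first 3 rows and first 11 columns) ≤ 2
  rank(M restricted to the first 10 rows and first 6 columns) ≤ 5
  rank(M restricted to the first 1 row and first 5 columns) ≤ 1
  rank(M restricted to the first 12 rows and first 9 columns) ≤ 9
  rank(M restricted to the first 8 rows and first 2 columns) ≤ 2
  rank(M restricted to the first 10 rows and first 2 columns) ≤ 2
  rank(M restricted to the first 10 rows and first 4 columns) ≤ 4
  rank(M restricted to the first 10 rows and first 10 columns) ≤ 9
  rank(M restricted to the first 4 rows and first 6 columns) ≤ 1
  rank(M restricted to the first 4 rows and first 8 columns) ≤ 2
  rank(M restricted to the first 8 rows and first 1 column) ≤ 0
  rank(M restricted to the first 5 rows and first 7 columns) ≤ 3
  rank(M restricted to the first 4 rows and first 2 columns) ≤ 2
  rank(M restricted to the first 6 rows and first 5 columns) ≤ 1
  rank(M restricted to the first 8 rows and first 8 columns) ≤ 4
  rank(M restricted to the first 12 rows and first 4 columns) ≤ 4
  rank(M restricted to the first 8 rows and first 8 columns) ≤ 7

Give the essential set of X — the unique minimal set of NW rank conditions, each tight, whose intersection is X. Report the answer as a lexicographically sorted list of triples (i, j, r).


The tightest implied rank at each (i,j), from the 35 conditions:

  0, 0, 1, 1, 1, 1, 1, 1, 1, 1, 1, 1
  0, 0, 1, 1, 1, 1, 2, 2, 2, 2, 2, 2
  0, 0, 1, 1, 1, 1, 2, 2, 2, 2, 2, 3
  0, 0, 1, 1, 1, 1, 2, 2, 3, 3, 3, 4
  0, 0, 1, 1, 1, 2, 3, 3, 4, 4, 4, 5
  0, 0, 1, 1, 1, 2, 3, 3, 4, 5, 5, 6
  0, 1, 2, 2, 2, 3, 4, 4, 5, 6, 6, 7
  0, 1, 2, 2, 2, 3, 4, 4, 5, 6, 7, 8
  1, 2, 3, 3, 3, 4, 5, 5, 6, 7, 8, 9
  1, 2, 3, 4, 4, 5, 6, 6, 7, 8, 9, 10
  1, 2, 3, 4, 4, 5, 6, 7, 8, 9, 10, 11
  1, 2, 3, 4, 5, 6, 7, 8, 9, 10, 11, 12

second differences of R give the permutation w = (3, 7, 12, 9, 6, 10, 2, 11, 1, 4, 8, 5).

10 SE-corners of the 37-cell Rothe diagram give Ess(w):

[(3, 11, 2), (4, 6, 1), (4, 8, 2), (6, 2, 0), (6, 5, 1), (6, 8, 3), (8, 1, 0), (8, 5, 2), (8, 8, 4), (11, 5, 4)]


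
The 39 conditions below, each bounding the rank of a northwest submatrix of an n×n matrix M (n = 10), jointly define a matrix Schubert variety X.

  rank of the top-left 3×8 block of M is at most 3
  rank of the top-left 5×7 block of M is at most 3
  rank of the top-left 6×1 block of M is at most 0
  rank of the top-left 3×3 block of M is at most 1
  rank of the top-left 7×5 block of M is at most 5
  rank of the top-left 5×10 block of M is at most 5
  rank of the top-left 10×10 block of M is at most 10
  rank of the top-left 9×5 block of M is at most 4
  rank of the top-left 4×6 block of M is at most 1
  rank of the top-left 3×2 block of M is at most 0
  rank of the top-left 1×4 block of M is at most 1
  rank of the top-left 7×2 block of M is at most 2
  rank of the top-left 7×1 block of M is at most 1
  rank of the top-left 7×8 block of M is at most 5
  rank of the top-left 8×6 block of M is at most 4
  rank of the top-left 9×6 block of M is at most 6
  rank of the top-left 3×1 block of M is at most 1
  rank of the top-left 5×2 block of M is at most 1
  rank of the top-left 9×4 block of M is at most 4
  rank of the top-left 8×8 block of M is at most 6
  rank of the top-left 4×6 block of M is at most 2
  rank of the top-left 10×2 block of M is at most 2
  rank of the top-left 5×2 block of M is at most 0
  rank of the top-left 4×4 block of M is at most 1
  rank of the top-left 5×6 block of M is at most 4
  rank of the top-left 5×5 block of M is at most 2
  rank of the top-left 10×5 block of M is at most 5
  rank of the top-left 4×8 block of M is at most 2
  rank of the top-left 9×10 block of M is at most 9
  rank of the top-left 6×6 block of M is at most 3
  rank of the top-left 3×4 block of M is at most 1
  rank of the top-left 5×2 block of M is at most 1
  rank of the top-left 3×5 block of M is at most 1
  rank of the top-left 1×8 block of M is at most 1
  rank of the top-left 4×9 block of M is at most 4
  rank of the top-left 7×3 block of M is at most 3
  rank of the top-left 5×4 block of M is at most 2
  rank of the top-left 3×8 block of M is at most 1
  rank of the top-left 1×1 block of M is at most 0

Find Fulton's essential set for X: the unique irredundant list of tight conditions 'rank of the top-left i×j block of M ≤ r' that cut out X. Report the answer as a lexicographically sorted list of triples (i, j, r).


Computing R[i][j] = min implied NW-rank bound (n=10, 39 conditions):

  row 1: 0  0  1  1  1  1  1  1  1  1
  row 2: 0  0  1  1  1  1  1  1  2  2
  row 3: 0  0  1  1  1  1  1  1  2  3
  row 4: 0  0  1  1  1  1  2  2  3  4
  row 5: 0  0  1  2  2  2  3  3  4  5
  row 6: 0  1  2  3  3  3  4  4  5  6
  row 7: 1  2  3  4  4  4  5  5  6  7
  row 8: 1  2  3  4  4  4  5  6  7  8
  row 9: 1  2  3  4  4  5  6  7  8  9
  row 10: 1  2  3  4  5  6  7  8  9  10

reading off 1-entries of Δ²R: w = (3, 9, 10, 7, 4, 2, 1, 8, 6, 5).

Fulton essential set (6 of the 27 Rothe cells):

[(3, 8, 1), (4, 6, 1), (5, 2, 0), (6, 1, 0), (8, 6, 4), (9, 5, 4)]


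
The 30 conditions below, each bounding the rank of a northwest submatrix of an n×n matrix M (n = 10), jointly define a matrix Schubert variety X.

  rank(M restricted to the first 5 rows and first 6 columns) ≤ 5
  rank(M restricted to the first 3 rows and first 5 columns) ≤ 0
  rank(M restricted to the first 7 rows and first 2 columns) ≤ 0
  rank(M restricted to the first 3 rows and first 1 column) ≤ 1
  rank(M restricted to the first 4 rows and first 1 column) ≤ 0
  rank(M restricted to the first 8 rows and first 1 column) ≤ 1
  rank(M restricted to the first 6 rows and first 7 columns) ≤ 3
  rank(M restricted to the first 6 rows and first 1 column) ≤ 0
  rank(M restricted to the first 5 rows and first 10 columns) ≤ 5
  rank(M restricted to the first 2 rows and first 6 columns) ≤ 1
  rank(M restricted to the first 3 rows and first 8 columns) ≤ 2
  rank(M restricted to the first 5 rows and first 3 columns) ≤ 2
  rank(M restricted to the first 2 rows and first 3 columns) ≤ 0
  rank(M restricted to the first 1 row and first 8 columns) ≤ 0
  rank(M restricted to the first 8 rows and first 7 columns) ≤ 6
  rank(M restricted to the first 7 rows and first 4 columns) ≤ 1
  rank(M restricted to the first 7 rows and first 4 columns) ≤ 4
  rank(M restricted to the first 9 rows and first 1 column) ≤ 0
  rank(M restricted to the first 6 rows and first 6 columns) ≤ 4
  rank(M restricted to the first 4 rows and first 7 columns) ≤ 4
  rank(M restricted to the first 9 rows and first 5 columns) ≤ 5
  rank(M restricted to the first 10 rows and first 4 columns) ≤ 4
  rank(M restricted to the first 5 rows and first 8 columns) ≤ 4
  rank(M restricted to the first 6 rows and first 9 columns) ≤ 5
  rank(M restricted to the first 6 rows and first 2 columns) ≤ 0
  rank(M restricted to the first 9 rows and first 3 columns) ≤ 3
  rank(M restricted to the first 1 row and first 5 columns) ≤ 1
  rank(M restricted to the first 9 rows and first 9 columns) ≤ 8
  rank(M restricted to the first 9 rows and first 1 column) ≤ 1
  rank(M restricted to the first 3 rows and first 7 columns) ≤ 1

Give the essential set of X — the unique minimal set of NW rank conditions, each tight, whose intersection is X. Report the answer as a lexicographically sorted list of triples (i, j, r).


Recovering R(i,j) via the rank-extension bound from the 30 conditions:

  row 1: 0 | 0 | 0 | 0 | 0 | 0 | 0 | 0 | 1 | 1
  row 2: 0 | 0 | 0 | 0 | 0 | 1 | 1 | 1 | 2 | 2
  row 3: 0 | 0 | 0 | 0 | 0 | 1 | 1 | 2 | 3 | 3
  row 4: 0 | 0 | 1 | 1 | 1 | 2 | 2 | 3 | 4 | 4
  row 5: 0 | 0 | 1 | 1 | 2 | 3 | 3 | 4 | 5 | 5
  row 6: 0 | 0 | 1 | 1 | 2 | 3 | 3 | 4 | 5 | 6
  row 7: 0 | 0 | 1 | 1 | 2 | 3 | 4 | 5 | 6 | 7
  row 8: 0 | 1 | 2 | 2 | 3 | 4 | 5 | 6 | 7 | 8
  row 9: 0 | 1 | 2 | 3 | 4 | 5 | 6 | 7 | 8 | 9
  row 10: 1 | 2 | 3 | 4 | 5 | 6 | 7 | 8 | 9 | 10

so w = (9, 6, 8, 3, 5, 10, 7, 2, 4, 1).

Fulton essential set (7 of the 33 Rothe cells):

[(1, 8, 0), (3, 5, 0), (3, 7, 1), (6, 7, 3), (7, 2, 0), (7, 4, 1), (9, 1, 0)]


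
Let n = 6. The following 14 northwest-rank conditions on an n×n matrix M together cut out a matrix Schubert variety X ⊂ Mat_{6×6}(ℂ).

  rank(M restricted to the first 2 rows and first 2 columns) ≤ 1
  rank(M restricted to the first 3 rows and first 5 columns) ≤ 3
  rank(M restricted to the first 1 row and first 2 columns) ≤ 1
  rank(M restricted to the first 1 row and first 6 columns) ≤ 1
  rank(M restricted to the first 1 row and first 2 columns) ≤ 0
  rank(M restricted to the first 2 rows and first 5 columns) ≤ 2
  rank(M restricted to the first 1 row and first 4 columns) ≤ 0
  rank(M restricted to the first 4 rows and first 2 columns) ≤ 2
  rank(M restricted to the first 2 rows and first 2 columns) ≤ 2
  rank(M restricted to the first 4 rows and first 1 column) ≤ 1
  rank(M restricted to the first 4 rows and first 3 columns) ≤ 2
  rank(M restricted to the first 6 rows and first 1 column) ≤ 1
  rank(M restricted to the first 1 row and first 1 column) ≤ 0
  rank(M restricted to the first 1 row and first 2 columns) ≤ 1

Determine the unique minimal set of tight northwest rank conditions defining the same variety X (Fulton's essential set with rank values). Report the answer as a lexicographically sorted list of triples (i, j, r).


Reconstructing r_w from the 14 given conditions:

  R[1]: 0 | 0 | 0 | 0 | 1 | 1
  R[2]: 1 | 1 | 1 | 1 | 2 | 2
  R[3]: 1 | 2 | 2 | 2 | 3 | 3
  R[4]: 1 | 2 | 2 | 3 | 4 | 4
  R[5]: 1 | 2 | 3 | 4 | 5 | 5
  R[6]: 1 | 2 | 3 | 4 | 5 | 6

reading off 1-entries of Δ²R: w = (5, 1, 2, 4, 3, 6).

Rothe diagram D(w) (5 cells), 2 SE-corners (essential conditions):

[(1, 4, 0), (4, 3, 2)]


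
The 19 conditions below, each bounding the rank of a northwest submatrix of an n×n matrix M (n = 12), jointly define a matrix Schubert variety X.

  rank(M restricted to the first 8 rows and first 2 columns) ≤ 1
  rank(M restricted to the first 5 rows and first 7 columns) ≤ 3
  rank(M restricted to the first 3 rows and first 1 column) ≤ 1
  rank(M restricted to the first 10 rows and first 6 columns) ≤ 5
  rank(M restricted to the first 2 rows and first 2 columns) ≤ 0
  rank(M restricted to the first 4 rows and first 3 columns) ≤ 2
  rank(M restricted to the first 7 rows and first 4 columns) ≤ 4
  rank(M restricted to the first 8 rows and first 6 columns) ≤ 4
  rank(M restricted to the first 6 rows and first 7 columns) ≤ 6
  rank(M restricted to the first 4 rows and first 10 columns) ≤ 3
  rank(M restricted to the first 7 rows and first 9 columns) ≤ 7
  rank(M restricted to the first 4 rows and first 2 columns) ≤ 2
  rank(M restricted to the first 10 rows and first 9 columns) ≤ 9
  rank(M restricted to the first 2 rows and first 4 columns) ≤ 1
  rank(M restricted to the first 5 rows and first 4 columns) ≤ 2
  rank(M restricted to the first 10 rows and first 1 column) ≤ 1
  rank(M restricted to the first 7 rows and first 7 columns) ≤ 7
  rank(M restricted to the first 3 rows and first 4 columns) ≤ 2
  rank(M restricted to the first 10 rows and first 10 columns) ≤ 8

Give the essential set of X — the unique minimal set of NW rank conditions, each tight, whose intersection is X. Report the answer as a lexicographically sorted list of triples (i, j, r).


Rank table r_w(12×12) implied by the 19 constraints:

  R[1]: 0 0 1 1 1 1 1 1 1 1 1 1
  R[2]: 0 0 1 1 2 2 2 2 2 2 2 2
  R[3]: 1 1 2 2 3 3 3 3 3 3 3 3
  R[4]: 1 1 2 2 3 3 3 3 3 3 4 4
  R[5]: 1 1 2 2 3 3 3 4 4 4 5 5
  R[6]: 1 1 2 3 4 4 4 5 5 5 6 6
  R[7]: 1 1 2 3 4 4 5 6 6 6 7 7
  R[8]: 1 1 2 3 4 4 5 6 7 7 8 8
  R[9]: 1 2 3 4 5 5 6 7 8 8 9 9
  R[10]: 1 2 3 4 5 5 6 7 8 8 9 10
  R[11]: 1 2 3 4 5 6 7 8 9 9 10 11
  R[12]: 1 2 3 4 5 6 7 8 9 10 11 12

reading off 1-entries of Δ²R: w = (3, 5, 1, 11, 8, 4, 7, 9, 2, 12, 6, 10).

Fulton essential set (9 of the 23 Rothe cells):

[(2, 2, 0), (2, 4, 1), (4, 10, 3), (5, 4, 2), (5, 7, 3), (8, 2, 1), (8, 6, 4), (10, 6, 5), (10, 10, 8)]


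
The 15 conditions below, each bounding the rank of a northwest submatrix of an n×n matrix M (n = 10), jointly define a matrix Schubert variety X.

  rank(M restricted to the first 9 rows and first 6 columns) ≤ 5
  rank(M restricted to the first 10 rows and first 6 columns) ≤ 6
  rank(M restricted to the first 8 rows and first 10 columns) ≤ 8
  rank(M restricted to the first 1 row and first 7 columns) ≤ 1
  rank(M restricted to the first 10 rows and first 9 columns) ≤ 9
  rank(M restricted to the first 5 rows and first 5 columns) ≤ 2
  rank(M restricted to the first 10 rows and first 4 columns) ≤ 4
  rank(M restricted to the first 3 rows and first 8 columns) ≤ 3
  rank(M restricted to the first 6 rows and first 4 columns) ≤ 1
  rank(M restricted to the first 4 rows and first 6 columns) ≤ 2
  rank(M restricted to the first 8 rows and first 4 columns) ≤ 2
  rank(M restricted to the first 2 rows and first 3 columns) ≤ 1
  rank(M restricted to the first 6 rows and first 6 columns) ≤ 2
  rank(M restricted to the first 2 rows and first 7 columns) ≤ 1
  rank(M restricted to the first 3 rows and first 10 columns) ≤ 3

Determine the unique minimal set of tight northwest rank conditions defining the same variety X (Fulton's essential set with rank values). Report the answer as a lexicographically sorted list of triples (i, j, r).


Recovering R(i,j) via the rank-extension bound from the 15 conditions:

  1 1 1 1 1 1 1 1 1 1
  1 1 1 1 1 1 1 2 2 2
  1 1 1 1 2 2 2 3 3 3
  1 1 1 1 2 2 3 4 4 4
  1 1 1 1 2 2 3 4 5 5
  1 1 1 1 2 2 3 4 5 6
  1 2 2 2 3 3 4 5 6 7
  1 2 2 2 3 4 5 6 7 8
  1 2 3 3 4 5 6 7 8 9
  1 2 3 4 5 6 7 8 9 10

second differences of R give the permutation w = (1, 8, 5, 7, 9, 10, 2, 6, 3, 4).

D(w) has 23 cells with 4 SE-corners; essential set:

[(2, 7, 1), (6, 4, 1), (6, 6, 2), (8, 4, 2)]


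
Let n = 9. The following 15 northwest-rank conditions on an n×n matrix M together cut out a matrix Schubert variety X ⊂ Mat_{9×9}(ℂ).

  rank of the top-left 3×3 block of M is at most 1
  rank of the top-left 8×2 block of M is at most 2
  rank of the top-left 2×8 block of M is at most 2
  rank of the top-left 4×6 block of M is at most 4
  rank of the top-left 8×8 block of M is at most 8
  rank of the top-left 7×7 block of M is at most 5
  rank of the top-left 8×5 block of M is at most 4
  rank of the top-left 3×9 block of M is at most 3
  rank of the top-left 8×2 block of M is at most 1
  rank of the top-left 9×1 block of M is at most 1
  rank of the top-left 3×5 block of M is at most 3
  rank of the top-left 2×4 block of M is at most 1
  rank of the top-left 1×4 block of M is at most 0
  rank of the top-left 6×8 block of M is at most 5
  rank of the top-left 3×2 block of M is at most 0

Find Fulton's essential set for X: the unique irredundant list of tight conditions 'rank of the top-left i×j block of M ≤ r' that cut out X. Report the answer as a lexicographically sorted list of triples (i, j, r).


Rank table r_w(9×9) implied by the 15 constraints:

  R[1]: 0  0  0  0  1  1  1  1  1
  R[2]: 0  0  1  1  2  2  2  2  2
  R[3]: 0  0  1  2  3  3  3  3  3
  R[4]: 1  1  2  3  4  4  4  4  4
  R[5]: 1  1  2  3  4  5  5  5  5
  R[6]: 1  1  2  3  4  5  5  5  6
  R[7]: 1  1  2  3  4  5  5  6  7
  R[8]: 1  1  2  3  4  5  6  7  8
  R[9]: 1  2  3  4  5  6  7  8  9

the unique w with this rank table is (5, 3, 4, 1, 6, 9, 8, 7, 2).

ℓ(w)=15; the 5 essential cells (i,j,r):

[(1, 4, 0), (3, 2, 0), (6, 8, 5), (7, 7, 5), (8, 2, 1)]


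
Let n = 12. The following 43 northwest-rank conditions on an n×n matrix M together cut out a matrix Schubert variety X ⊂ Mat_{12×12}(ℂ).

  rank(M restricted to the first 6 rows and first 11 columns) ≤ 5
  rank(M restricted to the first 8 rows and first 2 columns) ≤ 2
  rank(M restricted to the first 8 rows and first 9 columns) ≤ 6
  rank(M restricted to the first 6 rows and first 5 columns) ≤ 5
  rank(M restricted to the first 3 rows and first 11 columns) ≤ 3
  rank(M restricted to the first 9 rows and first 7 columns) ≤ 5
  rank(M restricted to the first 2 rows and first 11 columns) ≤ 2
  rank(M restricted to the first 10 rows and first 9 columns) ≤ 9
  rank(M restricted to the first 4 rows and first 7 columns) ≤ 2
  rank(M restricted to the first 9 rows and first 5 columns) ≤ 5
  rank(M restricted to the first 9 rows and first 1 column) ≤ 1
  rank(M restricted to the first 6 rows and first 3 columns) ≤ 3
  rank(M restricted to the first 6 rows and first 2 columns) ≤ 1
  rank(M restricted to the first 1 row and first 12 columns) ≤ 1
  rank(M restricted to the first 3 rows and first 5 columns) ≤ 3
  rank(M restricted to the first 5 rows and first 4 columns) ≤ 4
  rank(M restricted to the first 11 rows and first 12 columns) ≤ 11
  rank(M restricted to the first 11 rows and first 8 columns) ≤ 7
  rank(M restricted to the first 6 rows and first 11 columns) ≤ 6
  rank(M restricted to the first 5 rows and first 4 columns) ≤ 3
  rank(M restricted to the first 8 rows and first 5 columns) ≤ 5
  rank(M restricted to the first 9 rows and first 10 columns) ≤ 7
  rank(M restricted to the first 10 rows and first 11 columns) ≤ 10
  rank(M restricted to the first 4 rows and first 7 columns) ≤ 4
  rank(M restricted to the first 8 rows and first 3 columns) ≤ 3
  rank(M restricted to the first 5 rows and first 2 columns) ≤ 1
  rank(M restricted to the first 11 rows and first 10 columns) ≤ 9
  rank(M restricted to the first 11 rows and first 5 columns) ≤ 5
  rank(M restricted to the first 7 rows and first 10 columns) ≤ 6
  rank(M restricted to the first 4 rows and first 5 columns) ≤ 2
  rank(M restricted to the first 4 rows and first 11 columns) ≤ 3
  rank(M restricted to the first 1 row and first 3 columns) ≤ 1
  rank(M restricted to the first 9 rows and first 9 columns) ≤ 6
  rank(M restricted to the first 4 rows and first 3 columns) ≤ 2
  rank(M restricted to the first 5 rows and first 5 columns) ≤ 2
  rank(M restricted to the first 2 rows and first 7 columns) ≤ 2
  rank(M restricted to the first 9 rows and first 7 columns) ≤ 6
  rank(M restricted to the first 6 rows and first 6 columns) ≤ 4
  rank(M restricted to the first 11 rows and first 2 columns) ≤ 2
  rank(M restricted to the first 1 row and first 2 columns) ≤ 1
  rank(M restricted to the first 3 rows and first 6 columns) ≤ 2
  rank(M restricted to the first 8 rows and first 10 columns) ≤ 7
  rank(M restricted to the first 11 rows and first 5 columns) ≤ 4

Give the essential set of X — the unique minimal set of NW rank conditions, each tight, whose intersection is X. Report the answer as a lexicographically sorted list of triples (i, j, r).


Propagating the 43 rank bounds to every northwest block:

  R[1]: 1, 1, 1, 1, 1, 1, 1, 1, 1, 1, 1, 1
  R[2]: 1, 1, 2, 2, 2, 2, 2, 2, 2, 2, 2, 2
  R[3]: 1, 1, 2, 2, 2, 2, 2, 3, 3, 3, 3, 3
  R[4]: 1, 1, 2, 2, 2, 2, 2, 3, 3, 3, 3, 4
  R[5]: 1, 1, 2, 2, 2, 3, 3, 4, 4, 4, 4, 5
  R[6]: 1, 1, 2, 3, 3, 4, 4, 5, 5, 5, 5, 6
  R[7]: 1, 2, 3, 4, 4, 5, 5, 6, 6, 6, 6, 7
  R[8]: 1, 2, 3, 4, 4, 5, 5, 6, 6, 7, 7, 8
  R[9]: 1, 2, 3, 4, 4, 5, 5, 6, 6, 7, 8, 9
  R[10]: 1, 2, 3, 4, 4, 5, 6, 7, 7, 8, 9, 10
  R[11]: 1, 2, 3, 4, 4, 5, 6, 7, 8, 9, 10, 11
  R[12]: 1, 2, 3, 4, 5, 6, 7, 8, 9, 10, 11, 12

second differences of R give the permutation w = (1, 3, 8, 12, 6, 4, 2, 10, 11, 7, 9, 5).

Fulton essential set (7 of the 26 Rothe cells):

[(4, 7, 2), (4, 11, 3), (5, 5, 2), (6, 2, 1), (9, 7, 5), (9, 9, 6), (11, 5, 4)]


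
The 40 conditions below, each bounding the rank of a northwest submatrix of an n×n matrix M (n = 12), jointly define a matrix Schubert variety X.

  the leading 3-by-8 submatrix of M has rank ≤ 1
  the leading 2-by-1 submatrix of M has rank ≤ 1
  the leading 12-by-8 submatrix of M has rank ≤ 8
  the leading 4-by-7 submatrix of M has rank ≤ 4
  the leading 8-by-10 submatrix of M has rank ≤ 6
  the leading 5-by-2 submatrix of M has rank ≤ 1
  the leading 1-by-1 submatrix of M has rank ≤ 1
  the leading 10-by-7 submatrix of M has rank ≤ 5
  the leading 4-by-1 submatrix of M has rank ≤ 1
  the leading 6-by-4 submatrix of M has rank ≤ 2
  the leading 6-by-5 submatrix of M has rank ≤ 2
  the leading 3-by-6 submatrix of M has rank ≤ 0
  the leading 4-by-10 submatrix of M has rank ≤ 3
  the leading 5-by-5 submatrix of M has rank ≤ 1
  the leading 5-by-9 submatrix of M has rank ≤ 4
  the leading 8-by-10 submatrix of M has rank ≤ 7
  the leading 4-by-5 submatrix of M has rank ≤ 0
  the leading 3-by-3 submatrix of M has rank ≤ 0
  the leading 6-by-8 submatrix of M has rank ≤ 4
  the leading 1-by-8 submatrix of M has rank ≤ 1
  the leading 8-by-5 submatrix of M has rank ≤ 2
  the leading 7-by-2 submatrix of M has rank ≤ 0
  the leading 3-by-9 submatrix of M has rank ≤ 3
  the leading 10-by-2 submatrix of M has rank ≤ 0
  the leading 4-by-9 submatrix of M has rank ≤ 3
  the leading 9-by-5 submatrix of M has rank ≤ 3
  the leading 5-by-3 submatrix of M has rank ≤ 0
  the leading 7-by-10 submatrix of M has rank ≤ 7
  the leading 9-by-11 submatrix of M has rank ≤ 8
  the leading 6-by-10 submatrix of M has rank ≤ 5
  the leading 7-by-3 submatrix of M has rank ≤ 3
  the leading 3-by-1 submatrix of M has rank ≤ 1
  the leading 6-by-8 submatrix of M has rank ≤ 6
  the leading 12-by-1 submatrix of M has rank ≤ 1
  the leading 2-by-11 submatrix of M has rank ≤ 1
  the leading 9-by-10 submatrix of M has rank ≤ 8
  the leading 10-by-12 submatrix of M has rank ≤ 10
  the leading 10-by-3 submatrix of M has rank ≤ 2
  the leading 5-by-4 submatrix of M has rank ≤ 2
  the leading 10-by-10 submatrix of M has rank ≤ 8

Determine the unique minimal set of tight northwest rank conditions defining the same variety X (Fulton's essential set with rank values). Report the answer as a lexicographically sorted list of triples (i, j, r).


Rank table r_w(12×12) implied by the 40 constraints:

  R[1]: 0, 0, 0, 0, 0, 0, 1, 1, 1, 1, 1, 1
  R[2]: 0, 0, 0, 0, 0, 0, 1, 1, 1, 1, 1, 2
  R[3]: 0, 0, 0, 0, 0, 0, 1, 1, 2, 2, 2, 3
  R[4]: 0, 0, 0, 0, 0, 1, 2, 2, 3, 3, 3, 4
  R[5]: 0, 0, 0, 1, 1, 2, 3, 3, 4, 4, 4, 5
  R[6]: 0, 0, 1, 2, 2, 3, 4, 4, 5, 5, 5, 6
  R[7]: 0, 0, 1, 2, 2, 3, 4, 5, 6, 6, 6, 7
  R[8]: 0, 0, 1, 2, 2, 3, 4, 5, 6, 6, 7, 8
  R[9]: 0, 0, 1, 2, 3, 4, 5, 6, 7, 7, 8, 9
  R[10]: 0, 0, 1, 2, 3, 4, 5, 6, 7, 8, 9, 10
  R[11]: 1, 1, 2, 3, 4, 5, 6, 7, 8, 9, 10, 11
  R[12]: 1, 2, 3, 4, 5, 6, 7, 8, 9, 10, 11, 12

giving w = (7, 12, 9, 6, 4, 3, 8, 11, 5, 10, 1, 2) via Δ²R.

ℓ(w)=44; the 8 essential cells (i,j,r):

[(2, 11, 1), (3, 6, 0), (3, 8, 1), (4, 5, 0), (5, 3, 0), (8, 5, 2), (8, 10, 6), (10, 2, 0)]


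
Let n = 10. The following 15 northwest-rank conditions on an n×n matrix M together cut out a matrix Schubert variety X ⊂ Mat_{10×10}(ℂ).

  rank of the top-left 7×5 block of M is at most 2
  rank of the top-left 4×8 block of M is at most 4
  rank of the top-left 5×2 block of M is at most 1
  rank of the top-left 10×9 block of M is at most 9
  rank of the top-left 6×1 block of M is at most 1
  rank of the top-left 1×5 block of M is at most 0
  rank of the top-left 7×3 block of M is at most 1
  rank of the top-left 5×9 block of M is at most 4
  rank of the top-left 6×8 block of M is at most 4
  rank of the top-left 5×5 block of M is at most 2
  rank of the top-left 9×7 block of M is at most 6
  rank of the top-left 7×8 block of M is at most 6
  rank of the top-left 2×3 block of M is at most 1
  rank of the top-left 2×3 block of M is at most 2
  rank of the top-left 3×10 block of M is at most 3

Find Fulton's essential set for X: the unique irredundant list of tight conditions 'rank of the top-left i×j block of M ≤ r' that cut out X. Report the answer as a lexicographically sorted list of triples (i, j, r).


Reconstructing r_w from the 15 given conditions:

  R[1]: 0, 0, 0, 0, 0, 1, 1, 1, 1, 1
  R[2]: 1, 1, 1, 1, 1, 2, 2, 2, 2, 2
  R[3]: 1, 1, 1, 2, 2, 3, 3, 3, 3, 3
  R[4]: 1, 1, 1, 2, 2, 3, 4, 4, 4, 4
  R[5]: 1, 1, 1, 2, 2, 3, 4, 4, 4, 5
  R[6]: 1, 1, 1, 2, 2, 3, 4, 4, 5, 6
  R[7]: 1, 1, 1, 2, 2, 3, 4, 5, 6, 7
  R[8]: 1, 2, 2, 3, 3, 4, 5, 6, 7, 8
  R[9]: 1, 2, 3, 4, 4, 5, 6, 7, 8, 9
  R[10]: 1, 2, 3, 4, 5, 6, 7, 8, 9, 10

giving w = (6, 1, 4, 7, 10, 9, 8, 2, 3, 5) via Δ²R.

Fulton essential set (5 of the 22 Rothe cells):

[(1, 5, 0), (5, 9, 4), (6, 8, 4), (7, 3, 1), (7, 5, 2)]


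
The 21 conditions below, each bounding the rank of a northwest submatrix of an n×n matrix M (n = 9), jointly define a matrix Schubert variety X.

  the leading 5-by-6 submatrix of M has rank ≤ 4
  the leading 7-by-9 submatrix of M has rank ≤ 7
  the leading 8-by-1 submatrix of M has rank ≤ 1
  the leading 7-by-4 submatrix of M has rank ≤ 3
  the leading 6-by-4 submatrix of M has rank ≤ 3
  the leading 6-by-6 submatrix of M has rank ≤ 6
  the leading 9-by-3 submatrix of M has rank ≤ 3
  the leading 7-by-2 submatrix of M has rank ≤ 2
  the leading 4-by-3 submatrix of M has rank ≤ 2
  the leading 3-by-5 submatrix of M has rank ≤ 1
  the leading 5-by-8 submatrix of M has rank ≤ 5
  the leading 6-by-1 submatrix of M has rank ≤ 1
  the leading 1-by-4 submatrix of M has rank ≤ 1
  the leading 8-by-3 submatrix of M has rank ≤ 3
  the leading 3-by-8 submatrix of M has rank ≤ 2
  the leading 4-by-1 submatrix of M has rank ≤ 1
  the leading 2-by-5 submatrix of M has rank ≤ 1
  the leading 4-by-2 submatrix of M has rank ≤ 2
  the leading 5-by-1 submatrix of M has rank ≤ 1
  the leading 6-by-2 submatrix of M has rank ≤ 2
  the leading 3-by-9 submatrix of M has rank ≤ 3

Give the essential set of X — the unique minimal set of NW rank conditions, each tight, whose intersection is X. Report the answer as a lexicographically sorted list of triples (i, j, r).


Recovering R(i,j) via the rank-extension bound from the 21 conditions:

  1 | 1 | 1 | 1 | 1 | 1 | 1 | 1 | 1
  1 | 1 | 1 | 1 | 1 | 2 | 2 | 2 | 2
  1 | 1 | 1 | 1 | 1 | 2 | 2 | 2 | 3
  1 | 2 | 2 | 2 | 2 | 3 | 3 | 3 | 4
  1 | 2 | 3 | 3 | 3 | 4 | 4 | 4 | 5
  1 | 2 | 3 | 3 | 4 | 5 | 5 | 5 | 6
  1 | 2 | 3 | 3 | 4 | 5 | 6 | 6 | 7
  1 | 2 | 3 | 4 | 5 | 6 | 7 | 7 | 8
  1 | 2 | 3 | 4 | 5 | 6 | 7 | 8 | 9

the unique w with this rank table is (1, 6, 9, 2, 3, 5, 7, 4, 8).

Rothe diagram D(w) (12 cells), 3 SE-corners (essential conditions):

[(3, 5, 1), (3, 8, 2), (7, 4, 3)]


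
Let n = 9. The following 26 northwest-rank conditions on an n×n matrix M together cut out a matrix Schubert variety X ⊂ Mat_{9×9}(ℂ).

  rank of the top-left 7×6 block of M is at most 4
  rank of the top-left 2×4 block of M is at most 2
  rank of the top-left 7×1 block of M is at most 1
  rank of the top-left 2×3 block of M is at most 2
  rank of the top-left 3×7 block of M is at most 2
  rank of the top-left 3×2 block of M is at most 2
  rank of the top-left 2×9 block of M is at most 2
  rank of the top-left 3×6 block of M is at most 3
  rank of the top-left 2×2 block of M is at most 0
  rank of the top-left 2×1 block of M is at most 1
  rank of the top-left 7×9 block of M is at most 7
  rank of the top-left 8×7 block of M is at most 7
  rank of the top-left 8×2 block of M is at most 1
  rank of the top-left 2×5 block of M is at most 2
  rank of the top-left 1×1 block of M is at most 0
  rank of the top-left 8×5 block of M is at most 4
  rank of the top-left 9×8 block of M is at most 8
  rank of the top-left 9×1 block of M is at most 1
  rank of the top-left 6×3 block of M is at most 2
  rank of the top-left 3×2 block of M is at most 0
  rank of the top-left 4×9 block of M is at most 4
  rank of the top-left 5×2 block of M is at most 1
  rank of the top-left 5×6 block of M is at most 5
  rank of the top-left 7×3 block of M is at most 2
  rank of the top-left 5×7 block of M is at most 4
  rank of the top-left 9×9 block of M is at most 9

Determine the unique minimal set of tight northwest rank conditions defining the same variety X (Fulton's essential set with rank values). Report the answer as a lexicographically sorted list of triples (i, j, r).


Recovering R(i,j) via the rank-extension bound from the 26 conditions:

  0, 0, 1, 1, 1, 1, 1, 1, 1
  0, 0, 1, 2, 2, 2, 2, 2, 2
  0, 0, 1, 2, 2, 2, 2, 3, 3
  1, 1, 2, 3, 3, 3, 3, 4, 4
  1, 1, 2, 3, 4, 4, 4, 5, 5
  1, 1, 2, 3, 4, 4, 5, 6, 6
  1, 1, 2, 3, 4, 4, 5, 6, 7
  1, 1, 2, 3, 4, 5, 6, 7, 8
  1, 2, 3, 4, 5, 6, 7, 8, 9

giving w = (3, 4, 8, 1, 5, 7, 9, 6, 2) via Δ²R.

Rothe diagram D(w) (15 cells), 4 SE-corners (essential conditions):

[(3, 2, 0), (3, 7, 2), (7, 6, 4), (8, 2, 1)]
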